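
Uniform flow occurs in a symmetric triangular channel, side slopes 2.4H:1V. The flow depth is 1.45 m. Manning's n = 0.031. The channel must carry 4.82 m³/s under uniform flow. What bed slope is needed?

For a triangular section with side slope z = 2.4: A = zy² = 2.4×1.45² = 5.046 m²; P = 2y√(1+z²) = 2×1.45×2.6 = 7.54 m.
Hydraulic radius R = A/P = 5.046/7.54 = 0.6692 m.
From Manning's equation, S = [nQ / (1 A R^(2/3))]² = [0.031 × 4.82 / (1 × 5.046 × 0.6692^(2/3))]² = 0.0015.

S = 0.0015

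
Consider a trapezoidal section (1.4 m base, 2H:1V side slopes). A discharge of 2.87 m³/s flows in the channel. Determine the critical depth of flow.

y_c = 0.573 m

At critical depth, Q² T / (g A³) = 1, i.e. A³/T = Q²/g = 2.87²/9.81 = 0.8396.
Try y = 0.446 m: A³/T = 0.3355 — short.
Try y = 0.689 m: A³/T = 1.687 — over.
Try y = 0.573 m: A³/T = 0.841 — matches.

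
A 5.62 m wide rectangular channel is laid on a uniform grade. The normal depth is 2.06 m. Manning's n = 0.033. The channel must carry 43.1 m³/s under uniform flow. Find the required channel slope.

S = 0.012

Flow area A = b·y = 5.62 × 2.06 = 11.58 m². Wetted perimeter P = b + 2y = 5.62 + 2×2.06 = 9.74 m.
Hydraulic radius R = A/P = 11.58/9.74 = 1.189 m.
From Manning's equation, S = [nQ / (1 A R^(2/3))]² = [0.033 × 43.1 / (1 × 11.58 × 1.189^(2/3))]² = 0.012.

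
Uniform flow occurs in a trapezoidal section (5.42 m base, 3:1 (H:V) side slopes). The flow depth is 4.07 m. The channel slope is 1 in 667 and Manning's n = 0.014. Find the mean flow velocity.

V = 4.82 m/s

With bottom width b = 5.42 m and side slope z = 3: A = (b + zy)y = (5.42 + 3×4.07)×4.07 = 71.75 m²; P = b + 2y√(1+z²) = 5.42 + 2×4.07×3.162 = 31.16 m.
Hydraulic radius R = A/P = 71.75/31.16 = 2.303 m.
From Manning's equation, V = (1/n) R^(2/3) S^(1/2) = (1/0.014) × 2.303^(2/3) × 0.001499^(1/2) = 4.82 m/s.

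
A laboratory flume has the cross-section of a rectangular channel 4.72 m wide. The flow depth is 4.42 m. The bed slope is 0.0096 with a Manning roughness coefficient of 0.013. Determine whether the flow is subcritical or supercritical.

supercritical

Flow area A = b·y = 4.72 × 4.42 = 20.86 m². Wetted perimeter P = b + 2y = 4.72 + 2×4.42 = 13.56 m.
Hydraulic radius R = A/P = 20.86/13.56 = 1.539 m.
V = (1/n) R^(2/3) √S = (1/0.013) × 1.539^(2/3) × √0.0096 = 10.04 m/s. Hydraulic depth D_h = A/T = 20.86/4.72 = 4.42 m.
Froude number Fr = V/√(g·D_h) = 10.04/√(9.81×4.42) = 1.53, which is greater than 1, so the flow is supercritical.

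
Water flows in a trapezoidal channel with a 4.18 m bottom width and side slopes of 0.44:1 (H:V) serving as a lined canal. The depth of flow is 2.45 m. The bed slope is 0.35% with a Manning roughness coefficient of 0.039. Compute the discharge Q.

Q = 23.9 m³/s

With bottom width b = 4.18 m and side slope z = 0.44: A = (b + zy)y = (4.18 + 0.44×2.45)×2.45 = 12.88 m²; P = b + 2y√(1+z²) = 4.18 + 2×2.45×1.093 = 9.533 m.
Hydraulic radius R = A/P = 12.88/9.533 = 1.351 m.
Manning's equation: Q = (1/n) A R^(2/3) S^(1/2) = (1/0.039) × 12.88 × 1.351^(2/3) × 0.0035^(1/2) = 23.9 m³/s.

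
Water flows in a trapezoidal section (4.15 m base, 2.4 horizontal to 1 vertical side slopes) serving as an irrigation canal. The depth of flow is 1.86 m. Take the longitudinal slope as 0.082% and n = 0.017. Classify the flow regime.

subcritical

With bottom width b = 4.15 m and side slope z = 2.4: A = (b + zy)y = (4.15 + 2.4×1.86)×1.86 = 16.02 m²; P = b + 2y√(1+z²) = 4.15 + 2×1.86×2.6 = 13.82 m.
Hydraulic radius R = A/P = 16.02/13.82 = 1.159 m.
V = (1/n) R^(2/3) √S = (1/0.017) × 1.159^(2/3) × √0.00082 = 1.859 m/s. Hydraulic depth D_h = A/T = 16.02/13.08 = 1.225 m.
Froude number Fr = V/√(g·D_h) = 1.859/√(9.81×1.225) = 0.536, which is less than 1, so the flow is subcritical.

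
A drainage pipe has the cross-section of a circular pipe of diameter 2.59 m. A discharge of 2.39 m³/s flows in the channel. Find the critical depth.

At critical depth, Q² T / (g A³) = 1, i.e. A³/T = Q²/g = 2.39²/9.81 = 0.5823.
Try y = 0.534 m: A³/T = 0.2295 — too small.
Try y = 0.678 m: A³/T = 0.5828 — ≈ 0.5823.

y_c = 0.678 m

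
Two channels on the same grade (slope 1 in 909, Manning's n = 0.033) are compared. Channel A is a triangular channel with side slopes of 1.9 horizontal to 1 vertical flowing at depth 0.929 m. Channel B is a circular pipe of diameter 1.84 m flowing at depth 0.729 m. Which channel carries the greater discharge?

Channel A: For a triangular section with side slope z = 1.9: A = zy² = 1.9×0.929² = 1.64 m²; P = 2y√(1+z²) = 2×0.929×2.147 = 3.989 m. Hydraulic radius R = A/P = 1.64/3.989 = 0.411 m. Q_A = (1/0.033)·1.64·0.411^(2/3)·√0.0011 = 0.9111 m³/s.
Channel B: For a circular section of diameter D = 1.84 m at depth y = 0.729 m, the central angle is θ = 2 arccos(1 − 2y/D) = 2.723 rad. Then A = (D²/8)(θ − sin θ) = 0.9806 m² and P = Dθ/2 = 2.505 m. Hydraulic radius R = A/P = 0.9806/2.505 = 0.3914 m. Q_B = (1/0.033)·0.9806·0.3914^(2/3)·√0.0011 = 0.5274 m³/s.
Q_A = 0.9111 m³/s vs Q_B = 0.5274 m³/s, so channel A carries more.

channel A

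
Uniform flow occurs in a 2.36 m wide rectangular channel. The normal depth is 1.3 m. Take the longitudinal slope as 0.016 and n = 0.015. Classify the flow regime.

supercritical

Flow area A = b·y = 2.36 × 1.3 = 3.068 m². Wetted perimeter P = b + 2y = 2.36 + 2×1.3 = 4.96 m.
Hydraulic radius R = A/P = 3.068/4.96 = 0.6185 m.
V = (1/n) R^(2/3) √S = (1/0.015) × 0.6185^(2/3) × √0.016 = 6.122 m/s. Hydraulic depth D_h = A/T = 3.068/2.36 = 1.3 m.
Froude number Fr = V/√(g·D_h) = 6.122/√(9.81×1.3) = 1.71, which is greater than 1, so the flow is supercritical.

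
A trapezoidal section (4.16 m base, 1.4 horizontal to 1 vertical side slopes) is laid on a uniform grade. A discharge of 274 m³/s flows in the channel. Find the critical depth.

y_c = 4.73 m

At critical depth, Q² T / (g A³) = 1, i.e. A³/T = Q²/g = 274²/9.81 = 7653.
Trying y = 3.3 m: A³/T = 1815 — low.
Trying y = 5.69 m: A³/T = 16350 — high.
Trying y = 4.73 m: A³/T = 7621 — matches.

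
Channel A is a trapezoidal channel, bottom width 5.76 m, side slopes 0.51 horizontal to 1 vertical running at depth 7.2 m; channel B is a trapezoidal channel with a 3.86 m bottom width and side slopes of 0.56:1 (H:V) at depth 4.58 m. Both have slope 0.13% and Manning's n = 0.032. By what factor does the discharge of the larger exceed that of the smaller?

Channel A: With bottom width b = 5.76 m and side slope z = 0.51: A = (b + zy)y = (5.76 + 0.51×7.2)×7.2 = 67.91 m²; P = b + 2y√(1+z²) = 5.76 + 2×7.2×1.123 = 21.92 m. Hydraulic radius R = A/P = 67.91/21.92 = 3.097 m. Q_A = (1/0.032)·67.91·3.097^(2/3)·√0.0013 = 162.6 m³/s.
Channel B: With bottom width b = 3.86 m and side slope z = 0.56: A = (b + zy)y = (3.86 + 0.56×4.58)×4.58 = 29.43 m²; P = b + 2y√(1+z²) = 3.86 + 2×4.58×1.146 = 14.36 m. Hydraulic radius R = A/P = 29.43/14.36 = 2.049 m. Q_B = (1/0.032)·29.43·2.049^(2/3)·√0.0013 = 53.49 m³/s.
The larger discharge is 162.6 m³/s and the smaller is 53.49 m³/s; the ratio is 3.04.

3.04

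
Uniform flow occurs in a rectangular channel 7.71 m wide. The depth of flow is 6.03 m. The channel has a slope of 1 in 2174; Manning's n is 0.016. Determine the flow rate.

Q = 110 m³/s

Flow area A = b·y = 7.71 × 6.03 = 46.49 m². Wetted perimeter P = b + 2y = 7.71 + 2×6.03 = 19.77 m.
Hydraulic radius R = A/P = 46.49/19.77 = 2.352 m.
Manning's equation: Q = (1/n) A R^(2/3) S^(1/2) = (1/0.016) × 46.49 × 2.352^(2/3) × 0.00046^(1/2) = 110 m³/s.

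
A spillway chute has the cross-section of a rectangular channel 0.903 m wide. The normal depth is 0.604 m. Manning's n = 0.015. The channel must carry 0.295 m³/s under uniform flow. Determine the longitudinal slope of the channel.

S = 0.0004

Flow area A = b·y = 0.903 × 0.604 = 0.5454 m². Wetted perimeter P = b + 2y = 0.903 + 2×0.604 = 2.111 m.
Hydraulic radius R = A/P = 0.5454/2.111 = 0.2584 m.
From Manning's equation, S = [nQ / (1 A R^(2/3))]² = [0.015 × 0.295 / (1 × 0.5454 × 0.2584^(2/3))]² = 0.0004.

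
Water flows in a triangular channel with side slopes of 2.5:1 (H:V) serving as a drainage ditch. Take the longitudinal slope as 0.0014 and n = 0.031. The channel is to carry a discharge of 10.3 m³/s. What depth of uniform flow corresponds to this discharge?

y_n = 1.92 m

Manning's equation rearranged: A R^(2/3) = nQ / (1·√S) = 0.031 × 10.3 / (√0.0014) = 8.534.
Trying y = 2.42 m: A R^(2/3) = 15.82 — over.
Trying y = 1.37 m: A R^(2/3) = 3.47 — short.
Trying y = 1.92 m: A R^(2/3) = 8.536 — matches.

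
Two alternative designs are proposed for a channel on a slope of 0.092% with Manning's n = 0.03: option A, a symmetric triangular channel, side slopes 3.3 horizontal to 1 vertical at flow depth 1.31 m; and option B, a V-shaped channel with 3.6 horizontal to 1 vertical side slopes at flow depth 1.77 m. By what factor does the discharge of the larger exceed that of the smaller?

2.45

Channel A: For a triangular section with side slope z = 3.3: A = zy² = 3.3×1.31² = 5.663 m²; P = 2y√(1+z²) = 2×1.31×3.448 = 9.034 m. Hydraulic radius R = A/P = 5.663/9.034 = 0.6269 m. Q_A = (1/0.03)·5.663·0.6269^(2/3)·√0.00092 = 4.194 m³/s.
Channel B: For a triangular section with side slope z = 3.6: A = zy² = 3.6×1.77² = 11.28 m²; P = 2y√(1+z²) = 2×1.77×3.736 = 13.23 m. Hydraulic radius R = A/P = 11.28/13.23 = 0.8527 m. Q_B = (1/0.03)·11.28·0.8527^(2/3)·√0.00092 = 10.25 m³/s.
The larger discharge is 10.25 m³/s and the smaller is 4.194 m³/s; the ratio is 2.45.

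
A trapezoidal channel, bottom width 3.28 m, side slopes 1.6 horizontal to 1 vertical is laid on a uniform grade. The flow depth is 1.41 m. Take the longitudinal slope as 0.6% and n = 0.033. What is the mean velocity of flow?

With bottom width b = 3.28 m and side slope z = 1.6: A = (b + zy)y = (3.28 + 1.6×1.41)×1.41 = 7.806 m²; P = b + 2y√(1+z²) = 3.28 + 2×1.41×1.887 = 8.601 m.
Hydraulic radius R = A/P = 7.806/8.601 = 0.9076 m.
From Manning's equation, V = (1/n) R^(2/3) S^(1/2) = (1/0.033) × 0.9076^(2/3) × 0.006^(1/2) = 2.2 m/s.

V = 2.2 m/s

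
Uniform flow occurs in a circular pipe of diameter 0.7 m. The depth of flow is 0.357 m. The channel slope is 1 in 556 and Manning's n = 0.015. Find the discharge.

Q = 0.176 m³/s

For a circular section of diameter D = 0.7 m at depth y = 0.357 m, the central angle is θ = 2 arccos(1 − 2y/D) = 3.182 rad. Then A = (D²/8)(θ − sin θ) = 0.1973 m² and P = Dθ/2 = 1.114 m.
Hydraulic radius R = A/P = 0.1973/1.114 = 0.1772 m.
Manning's equation: Q = (1/n) A R^(2/3) S^(1/2) = (1/0.015) × 0.1973 × 0.1772^(2/3) × 0.001799^(1/2) = 0.176 m³/s.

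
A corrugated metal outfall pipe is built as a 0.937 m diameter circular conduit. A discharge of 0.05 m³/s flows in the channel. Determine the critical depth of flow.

At critical depth, Q² T / (g A³) = 1, i.e. A³/T = Q²/g = 0.05²/9.81 = 0.0002548.
Try y = 0.139 m: A³/T = 0.0003903 — too large.
Try y = 0.102 m: A³/T = 0.000115 — too small.
Try y = 0.125 m: A³/T = 0.0002568 — close enough.

y_c = 0.125 m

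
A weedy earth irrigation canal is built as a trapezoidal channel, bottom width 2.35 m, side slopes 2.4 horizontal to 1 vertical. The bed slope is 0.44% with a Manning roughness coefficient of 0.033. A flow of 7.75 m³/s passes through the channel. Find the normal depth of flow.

Manning's equation rearranged: A R^(2/3) = nQ / (1·√S) = 0.033 × 7.75 / (√0.0044) = 3.856.
Trying y = 1.28 m: A R^(2/3) = 5.833 — over.
Trying y = 1.05 m: A R^(2/3) = 3.856 — ≈ 3.856.

y_n = 1.05 m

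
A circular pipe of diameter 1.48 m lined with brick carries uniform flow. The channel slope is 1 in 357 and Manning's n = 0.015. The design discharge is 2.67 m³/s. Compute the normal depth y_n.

Manning's equation rearranged: A R^(2/3) = nQ / (1·√S) = 0.015 × 2.67 / (√0.002801) = 0.7567.
At y = 1.28 m: A R^(2/3) = 0.9248 — too large.
At y = 0.718 m: A R^(2/3) = 0.421 — too small.
At y = 1.05 m: A R^(2/3) = 0.7553 — close enough.

y_n = 1.05 m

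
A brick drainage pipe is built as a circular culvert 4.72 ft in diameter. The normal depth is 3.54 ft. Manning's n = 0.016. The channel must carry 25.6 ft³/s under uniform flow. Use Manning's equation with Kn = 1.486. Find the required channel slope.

For a circular section of diameter D = 4.72 ft at depth y = 3.54 ft, the central angle is θ = 2 arccos(1 − 2y/D) = 4.189 rad. Then A = (D²/8)(θ − sin θ) = 14.08 ft² and P = Dθ/2 = 9.886 ft.
Hydraulic radius R = A/P = 14.08/9.886 = 1.424 ft.
From Manning's equation, S = [nQ / (1.486 A R^(2/3))]² = [0.016 × 25.6 / (1.486 × 14.08 × 1.424^(2/3))]² = 0.000239.

S = 0.000239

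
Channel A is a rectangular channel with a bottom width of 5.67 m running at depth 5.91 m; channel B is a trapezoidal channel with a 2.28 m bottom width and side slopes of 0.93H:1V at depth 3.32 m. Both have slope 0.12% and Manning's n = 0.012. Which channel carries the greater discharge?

channel A

Channel A: Flow area A = b·y = 5.67 × 5.91 = 33.51 m². Wetted perimeter P = b + 2y = 5.67 + 2×5.91 = 17.49 m. Hydraulic radius R = A/P = 33.51/17.49 = 1.916 m. Q_A = (1/0.012)·33.51·1.916^(2/3)·√0.0012 = 149.2 m³/s.
Channel B: With bottom width b = 2.28 m and side slope z = 0.93: A = (b + zy)y = (2.28 + 0.93×3.32)×3.32 = 17.82 m²; P = b + 2y√(1+z²) = 2.28 + 2×3.32×1.366 = 11.35 m. Hydraulic radius R = A/P = 17.82/11.35 = 1.57 m. Q_B = (1/0.012)·17.82·1.57^(2/3)·√0.0012 = 69.5 m³/s.
Q_A = 149.2 m³/s vs Q_B = 69.5 m³/s, so channel A carries more.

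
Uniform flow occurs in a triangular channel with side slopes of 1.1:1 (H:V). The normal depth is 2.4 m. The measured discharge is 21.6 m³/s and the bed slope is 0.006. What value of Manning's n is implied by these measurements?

n = 0.021

For a triangular section with side slope z = 1.1: A = zy² = 1.1×2.4² = 6.336 m²; P = 2y√(1+z²) = 2×2.4×1.487 = 7.136 m.
Hydraulic radius R = A/P = 6.336/7.136 = 0.8879 m.
Rearranging Manning's equation: n = (1/Q) A R^(2/3) S^(1/2) = (1/21.6) × 6.336 × 0.8879^(2/3) × √0.006 = 0.021.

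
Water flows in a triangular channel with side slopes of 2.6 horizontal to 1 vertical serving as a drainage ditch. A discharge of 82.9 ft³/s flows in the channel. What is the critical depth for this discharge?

At critical depth, Q² T / (g A³) = 1, i.e. A³/T = Q²/g = 82.9²/32.2 = 213.4.
At y = 2.52 ft: A³/T = 343.5 — high.
At y = 2.29 ft: A³/T = 212.9 — close enough.

y_c = 2.29 ft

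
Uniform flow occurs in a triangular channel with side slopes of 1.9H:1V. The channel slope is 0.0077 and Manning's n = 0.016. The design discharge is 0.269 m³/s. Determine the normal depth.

Manning's equation rearranged: A R^(2/3) = nQ / (1·√S) = 0.016 × 0.269 / (√0.0077) = 0.04905.
At y = 0.242 m: A R^(2/3) = 0.02509 — too small.
At y = 0.311 m: A R^(2/3) = 0.04898 — matches.

y_n = 0.311 m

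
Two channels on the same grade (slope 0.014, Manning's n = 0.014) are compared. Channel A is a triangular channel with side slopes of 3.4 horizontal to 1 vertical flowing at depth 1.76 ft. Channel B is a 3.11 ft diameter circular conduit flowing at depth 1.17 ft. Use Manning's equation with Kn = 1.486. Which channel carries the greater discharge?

channel A

Channel A: For a triangular section with side slope z = 3.4: A = zy² = 3.4×1.76² = 10.53 ft²; P = 2y√(1+z²) = 2×1.76×3.544 = 12.47 ft. Hydraulic radius R = A/P = 10.53/12.47 = 0.8442 ft. Q_A = (1.486/0.014)·10.53·0.8442^(2/3)·√0.014 = 118.2 ft³/s.
Channel B: For a circular section of diameter D = 3.11 ft at depth y = 1.17 ft, the central angle is θ = 2 arccos(1 − 2y/D) = 2.641 rad. Then A = (D²/8)(θ − sin θ) = 2.613 ft² and P = Dθ/2 = 4.107 ft. Hydraulic radius R = A/P = 2.613/4.107 = 0.6363 ft. Q_B = (1.486/0.014)·2.613·0.6363^(2/3)·√0.014 = 24.28 ft³/s.
Q_A = 118.2 ft³/s vs Q_B = 24.28 ft³/s, so channel A carries more.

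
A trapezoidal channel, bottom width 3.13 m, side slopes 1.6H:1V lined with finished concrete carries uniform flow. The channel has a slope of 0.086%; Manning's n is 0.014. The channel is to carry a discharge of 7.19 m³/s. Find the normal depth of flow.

y_n = 0.964 m

Manning's equation rearranged: A R^(2/3) = nQ / (1·√S) = 0.014 × 7.19 / (√0.00086) = 3.432.
At y = 1.05 m: A R^(2/3) = 4.027 — over.
At y = 0.831 m: A R^(2/3) = 2.611 — short.
At y = 0.964 m: A R^(2/3) = 3.433 — ≈ 3.432.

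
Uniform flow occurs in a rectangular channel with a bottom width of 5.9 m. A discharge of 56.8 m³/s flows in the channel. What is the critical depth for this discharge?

For a rectangular channel, critical depth y_c = (q²/g)^(1/3) where q = Q/b = 56.8/5.9 = 9.627 m²/s.
So y_c = (9.627²/9.81)^(1/3) = 2.11 m.

y_c = 2.11 m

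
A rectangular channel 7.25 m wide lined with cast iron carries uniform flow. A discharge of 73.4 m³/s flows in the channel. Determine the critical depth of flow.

For a rectangular channel, critical depth y_c = (q²/g)^(1/3) where q = Q/b = 73.4/7.25 = 10.12 m²/s.
So y_c = (10.12²/9.81)^(1/3) = 2.19 m.

y_c = 2.19 m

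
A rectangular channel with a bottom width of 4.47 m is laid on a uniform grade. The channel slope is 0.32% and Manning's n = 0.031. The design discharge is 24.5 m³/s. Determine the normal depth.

Manning's equation rearranged: A R^(2/3) = nQ / (1·√S) = 0.031 × 24.5 / (√0.0032) = 13.43.
At y = 2.16 m: A R^(2/3) = 10.28 — low.
At y = 3.16 m: A R^(2/3) = 16.9 — high.
At y = 2.64 m: A R^(2/3) = 13.4 — ≈ 13.43.

y_n = 2.64 m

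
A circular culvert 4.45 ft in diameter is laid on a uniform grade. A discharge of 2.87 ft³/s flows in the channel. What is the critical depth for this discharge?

At critical depth, Q² T / (g A³) = 1, i.e. A³/T = Q²/g = 2.87²/32.2 = 0.2558.
Trying y = 0.335 ft: A³/T = 0.06444 — short.
Trying y = 0.57 ft: A³/T = 0.5286 — over.
Trying y = 0.474 ft: A³/T = 0.255 — matches.

y_c = 0.474 ft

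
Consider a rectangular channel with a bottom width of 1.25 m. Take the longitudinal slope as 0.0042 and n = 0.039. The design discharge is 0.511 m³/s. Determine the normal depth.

y_n = 0.556 m

Manning's equation rearranged: A R^(2/3) = nQ / (1·√S) = 0.039 × 0.511 / (√0.0042) = 0.3075.
Trying y = 0.636 m: A R^(2/3) = 0.3682 — high.
Trying y = 0.386 m: A R^(2/3) = 0.1856 — low.
Trying y = 0.556 m: A R^(2/3) = 0.3075 — ≈ 0.3075.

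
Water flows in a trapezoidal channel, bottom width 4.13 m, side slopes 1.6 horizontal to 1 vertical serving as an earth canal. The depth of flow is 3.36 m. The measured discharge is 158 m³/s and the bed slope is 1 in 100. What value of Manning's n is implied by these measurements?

With bottom width b = 4.13 m and side slope z = 1.6: A = (b + zy)y = (4.13 + 1.6×3.36)×3.36 = 31.94 m²; P = b + 2y√(1+z²) = 4.13 + 2×3.36×1.887 = 16.81 m.
Hydraulic radius R = A/P = 31.94/16.81 = 1.9 m.
Rearranging Manning's equation: n = (1/Q) A R^(2/3) S^(1/2) = (1/158) × 31.94 × 1.9^(2/3) × √0.01 = 0.031.

n = 0.031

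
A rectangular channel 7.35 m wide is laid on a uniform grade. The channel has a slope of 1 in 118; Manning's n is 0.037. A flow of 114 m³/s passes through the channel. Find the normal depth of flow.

Manning's equation rearranged: A R^(2/3) = nQ / (1·√S) = 0.037 × 114 / (√0.008475) = 45.82.
Try y = 2.77 m: A R^(2/3) = 27.61 — short.
Try y = 4.03 m: A R^(2/3) = 45.79 — close enough.

y_n = 4.03 m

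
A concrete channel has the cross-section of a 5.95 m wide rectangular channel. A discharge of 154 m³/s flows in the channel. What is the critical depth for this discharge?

For a rectangular channel, critical depth y_c = (q²/g)^(1/3) where q = Q/b = 154/5.95 = 25.88 m²/s.
So y_c = (25.88²/9.81)^(1/3) = 4.09 m.

y_c = 4.09 m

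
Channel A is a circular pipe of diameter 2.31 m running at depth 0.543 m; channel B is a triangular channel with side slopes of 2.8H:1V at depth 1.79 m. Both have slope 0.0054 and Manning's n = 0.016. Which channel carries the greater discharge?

channel B

Channel A: For a circular section of diameter D = 2.31 m at depth y = 0.543 m, the central angle is θ = 2 arccos(1 − 2y/D) = 2.025 rad. Then A = (D²/8)(θ − sin θ) = 0.751 m² and P = Dθ/2 = 2.339 m. Hydraulic radius R = A/P = 0.751/2.339 = 0.3212 m. Q_A = (1/0.016)·0.751·0.3212^(2/3)·√0.0054 = 1.618 m³/s.
Channel B: For a triangular section with side slope z = 2.8: A = zy² = 2.8×1.79² = 8.971 m²; P = 2y√(1+z²) = 2×1.79×2.973 = 10.64 m. Hydraulic radius R = A/P = 8.971/10.64 = 0.8429 m. Q_B = (1/0.016)·8.971·0.8429^(2/3)·√0.0054 = 36.77 m³/s.
Q_A = 1.618 m³/s vs Q_B = 36.77 m³/s, so channel B carries more.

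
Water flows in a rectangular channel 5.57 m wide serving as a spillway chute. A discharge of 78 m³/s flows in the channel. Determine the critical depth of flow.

y_c = 2.71 m

For a rectangular channel, critical depth y_c = (q²/g)^(1/3) where q = Q/b = 78/5.57 = 14 m²/s.
So y_c = (14²/9.81)^(1/3) = 2.71 m.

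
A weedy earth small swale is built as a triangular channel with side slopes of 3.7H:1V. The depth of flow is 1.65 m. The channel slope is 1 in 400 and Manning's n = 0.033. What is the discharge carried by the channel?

Q = 13.1 m³/s

For a triangular section with side slope z = 3.7: A = zy² = 3.7×1.65² = 10.07 m²; P = 2y√(1+z²) = 2×1.65×3.833 = 12.65 m.
Hydraulic radius R = A/P = 10.07/12.65 = 0.7964 m.
Manning's equation: Q = (1/n) A R^(2/3) S^(1/2) = (1/0.033) × 10.07 × 0.7964^(2/3) × 0.0025^(1/2) = 13.1 m³/s.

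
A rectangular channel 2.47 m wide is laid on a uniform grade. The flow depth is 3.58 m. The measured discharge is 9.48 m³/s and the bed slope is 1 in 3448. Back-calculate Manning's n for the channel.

n = 0.015

Flow area A = b·y = 2.47 × 3.58 = 8.843 m². Wetted perimeter P = b + 2y = 2.47 + 2×3.58 = 9.63 m.
Hydraulic radius R = A/P = 8.843/9.63 = 0.9182 m.
Rearranging Manning's equation: n = (1/Q) A R^(2/3) S^(1/2) = (1/9.48) × 8.843 × 0.9182^(2/3) × √0.00029 = 0.015.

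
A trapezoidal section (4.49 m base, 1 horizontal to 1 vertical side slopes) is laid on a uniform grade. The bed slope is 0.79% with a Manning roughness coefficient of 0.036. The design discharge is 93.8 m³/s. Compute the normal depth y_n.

y_n = 3.26 m

Manning's equation rearranged: A R^(2/3) = nQ / (1·√S) = 0.036 × 93.8 / (√0.0079) = 37.99.
Trying y = 4.08 m: A R^(2/3) = 58.81 — too large.
Trying y = 3.26 m: A R^(2/3) = 37.97 — matches.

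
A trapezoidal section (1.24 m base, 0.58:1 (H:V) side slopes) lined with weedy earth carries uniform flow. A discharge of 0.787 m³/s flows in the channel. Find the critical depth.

y_c = 0.327 m

At critical depth, Q² T / (g A³) = 1, i.e. A³/T = Q²/g = 0.787²/9.81 = 0.06314.
Try y = 0.395 m: A³/T = 0.1151 — too large.
Try y = 0.27 m: A³/T = 0.03452 — too small.
Try y = 0.327 m: A³/T = 0.0631 — close enough.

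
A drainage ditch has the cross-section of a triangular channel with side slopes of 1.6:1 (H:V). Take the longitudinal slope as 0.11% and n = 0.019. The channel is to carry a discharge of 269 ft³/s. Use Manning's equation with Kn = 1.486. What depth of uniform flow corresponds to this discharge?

y_n = 5.92 ft

Manning's equation rearranged: A R^(2/3) = nQ / (1.486·√S) = 0.019 × 269 / (1.486 × √0.0011) = 103.7.
At y = 4.51 ft: A R^(2/3) = 50.14 — too small.
At y = 7.36 ft: A R^(2/3) = 185.1 — too large.
At y = 5.92 ft: A R^(2/3) = 103.6 — ≈ 103.7.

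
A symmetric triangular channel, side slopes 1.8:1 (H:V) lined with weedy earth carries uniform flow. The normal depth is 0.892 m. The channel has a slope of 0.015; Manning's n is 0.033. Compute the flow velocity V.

V = 1.98 m/s

For a triangular section with side slope z = 1.8: A = zy² = 1.8×0.892² = 1.432 m²; P = 2y√(1+z²) = 2×0.892×2.059 = 3.673 m.
Hydraulic radius R = A/P = 1.432/3.673 = 0.3899 m.
From Manning's equation, V = (1/n) R^(2/3) S^(1/2) = (1/0.033) × 0.3899^(2/3) × 0.015^(1/2) = 1.98 m/s.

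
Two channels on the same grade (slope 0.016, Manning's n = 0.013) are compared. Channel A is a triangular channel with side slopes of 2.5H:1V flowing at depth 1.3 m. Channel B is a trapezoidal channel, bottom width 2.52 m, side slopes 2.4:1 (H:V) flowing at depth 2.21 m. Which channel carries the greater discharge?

Channel A: For a triangular section with side slope z = 2.5: A = zy² = 2.5×1.3² = 4.225 m²; P = 2y√(1+z²) = 2×1.3×2.693 = 7.001 m. Hydraulic radius R = A/P = 4.225/7.001 = 0.6035 m. Q_A = (1/0.013)·4.225·0.6035^(2/3)·√0.016 = 29.36 m³/s.
Channel B: With bottom width b = 2.52 m and side slope z = 2.4: A = (b + zy)y = (2.52 + 2.4×2.21)×2.21 = 17.29 m²; P = b + 2y√(1+z²) = 2.52 + 2×2.21×2.6 = 14.01 m. Hydraulic radius R = A/P = 17.29/14.01 = 1.234 m. Q_B = (1/0.013)·17.29·1.234^(2/3)·√0.016 = 193.6 m³/s.
Q_A = 29.36 m³/s vs Q_B = 193.6 m³/s, so channel B carries more.

channel B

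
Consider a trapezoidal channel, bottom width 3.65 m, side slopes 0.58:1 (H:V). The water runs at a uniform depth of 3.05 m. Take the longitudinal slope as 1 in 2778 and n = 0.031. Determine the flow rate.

Q = 13.5 m³/s

With bottom width b = 3.65 m and side slope z = 0.58: A = (b + zy)y = (3.65 + 0.58×3.05)×3.05 = 16.53 m²; P = b + 2y√(1+z²) = 3.65 + 2×3.05×1.156 = 10.7 m.
Hydraulic radius R = A/P = 16.53/10.7 = 1.544 m.
Manning's equation: Q = (1/n) A R^(2/3) S^(1/2) = (1/0.031) × 16.53 × 1.544^(2/3) × 0.00036^(1/2) = 13.5 m³/s.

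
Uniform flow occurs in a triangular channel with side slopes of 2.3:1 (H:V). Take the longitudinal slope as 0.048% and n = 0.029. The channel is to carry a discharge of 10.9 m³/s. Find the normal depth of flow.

y_n = 2.42 m

Manning's equation rearranged: A R^(2/3) = nQ / (1·√S) = 0.029 × 10.9 / (√0.00048) = 14.43.
Try y = 3.03 m: A R^(2/3) = 26.29 — over.
Try y = 2.42 m: A R^(2/3) = 14.44 — close enough.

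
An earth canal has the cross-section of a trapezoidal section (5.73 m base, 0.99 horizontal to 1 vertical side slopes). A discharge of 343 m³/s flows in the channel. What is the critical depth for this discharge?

At critical depth, Q² T / (g A³) = 1, i.e. A³/T = Q²/g = 343²/9.81 = 11990.
At y = 6.34 m: A³/T = 24130 — over.
At y = 5.28 m: A³/T = 11960 — ≈ 11990.

y_c = 5.28 m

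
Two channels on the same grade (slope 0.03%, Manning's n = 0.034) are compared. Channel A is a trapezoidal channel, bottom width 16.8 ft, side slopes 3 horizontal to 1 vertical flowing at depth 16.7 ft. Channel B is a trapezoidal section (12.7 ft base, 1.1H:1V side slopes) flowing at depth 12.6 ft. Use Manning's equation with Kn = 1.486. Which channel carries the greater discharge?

channel A

Channel A: With bottom width b = 16.8 ft and side slope z = 3: A = (b + zy)y = (16.8 + 3×16.7)×16.7 = 1117 ft²; P = b + 2y√(1+z²) = 16.8 + 2×16.7×3.162 = 122.4 ft. Hydraulic radius R = A/P = 1117/122.4 = 9.126 ft. Q_A = (1.486/0.034)·1117·9.126^(2/3)·√0.0003 = 3693 ft³/s.
Channel B: With bottom width b = 12.7 ft and side slope z = 1.1: A = (b + zy)y = (12.7 + 1.1×12.6)×12.6 = 334.7 ft²; P = b + 2y√(1+z²) = 12.7 + 2×12.6×1.487 = 50.16 ft. Hydraulic radius R = A/P = 334.7/50.16 = 6.671 ft. Q_B = (1.486/0.034)·334.7·6.671^(2/3)·√0.0003 = 897.8 ft³/s.
Q_A = 3693 ft³/s vs Q_B = 897.8 ft³/s, so channel A carries more.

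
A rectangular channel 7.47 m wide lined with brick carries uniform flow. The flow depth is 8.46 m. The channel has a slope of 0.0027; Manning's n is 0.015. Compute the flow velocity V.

V = 6.53 m/s

Flow area A = b·y = 7.47 × 8.46 = 63.2 m². Wetted perimeter P = b + 2y = 7.47 + 2×8.46 = 24.39 m.
Hydraulic radius R = A/P = 63.2/24.39 = 2.591 m.
From Manning's equation, V = (1/n) R^(2/3) S^(1/2) = (1/0.015) × 2.591^(2/3) × 0.0027^(1/2) = 6.53 m/s.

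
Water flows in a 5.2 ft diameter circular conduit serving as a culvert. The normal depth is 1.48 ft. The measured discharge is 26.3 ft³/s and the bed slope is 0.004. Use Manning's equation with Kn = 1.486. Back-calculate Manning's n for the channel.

For a circular section of diameter D = 5.2 ft at depth y = 1.48 ft, the central angle is θ = 2 arccos(1 − 2y/D) = 2.251 rad. Then A = (D²/8)(θ − sin θ) = 4.98 ft² and P = Dθ/2 = 5.852 ft.
Hydraulic radius R = A/P = 4.98/5.852 = 0.851 ft.
Rearranging Manning's equation: n = (1.486/Q) A R^(2/3) S^(1/2) = (1.486/26.3) × 4.98 × 0.851^(2/3) × √0.004 = 0.016.

n = 0.016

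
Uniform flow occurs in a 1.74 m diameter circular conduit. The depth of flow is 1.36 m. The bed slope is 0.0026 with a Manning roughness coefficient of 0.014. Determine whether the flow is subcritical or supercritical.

For a circular section of diameter D = 1.74 m at depth y = 1.36 m, the central angle is θ = 2 arccos(1 − 2y/D) = 4.338 rad. Then A = (D²/8)(θ − sin θ) = 1.994 m² and P = Dθ/2 = 3.774 m.
Hydraulic radius R = A/P = 1.994/3.774 = 0.5283 m.
V = (1/n) R^(2/3) √S = (1/0.014) × 0.5283^(2/3) × √0.0026 = 2.38 m/s. Hydraulic depth D_h = A/T = 1.994/1.438 = 1.387 m.
Froude number Fr = V/√(g·D_h) = 2.38/√(9.81×1.387) = 0.645, which is less than 1, so the flow is subcritical.

subcritical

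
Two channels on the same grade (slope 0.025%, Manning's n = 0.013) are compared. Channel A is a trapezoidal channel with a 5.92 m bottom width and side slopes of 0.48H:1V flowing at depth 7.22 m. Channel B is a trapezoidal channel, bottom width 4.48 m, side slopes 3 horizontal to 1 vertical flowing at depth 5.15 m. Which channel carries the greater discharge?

channel B

Channel A: With bottom width b = 5.92 m and side slope z = 0.48: A = (b + zy)y = (5.92 + 0.48×7.22)×7.22 = 67.76 m²; P = b + 2y√(1+z²) = 5.92 + 2×7.22×1.109 = 21.94 m. Hydraulic radius R = A/P = 67.76/21.94 = 3.089 m. Q_A = (1/0.013)·67.76·3.089^(2/3)·√0.00025 = 174.8 m³/s.
Channel B: With bottom width b = 4.48 m and side slope z = 3: A = (b + zy)y = (4.48 + 3×5.15)×5.15 = 102.6 m²; P = b + 2y√(1+z²) = 4.48 + 2×5.15×3.162 = 37.05 m. Hydraulic radius R = A/P = 102.6/37.05 = 2.77 m. Q_B = (1/0.013)·102.6·2.77^(2/3)·√0.00025 = 246.2 m³/s.
Q_A = 174.8 m³/s vs Q_B = 246.2 m³/s, so channel B carries more.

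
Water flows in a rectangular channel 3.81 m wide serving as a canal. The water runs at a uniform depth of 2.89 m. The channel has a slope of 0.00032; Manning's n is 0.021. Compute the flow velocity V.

Flow area A = b·y = 3.81 × 2.89 = 11.01 m². Wetted perimeter P = b + 2y = 3.81 + 2×2.89 = 9.59 m.
Hydraulic radius R = A/P = 11.01/9.59 = 1.148 m.
From Manning's equation, V = (1/n) R^(2/3) S^(1/2) = (1/0.021) × 1.148^(2/3) × 0.00032^(1/2) = 0.934 m/s.

V = 0.934 m/s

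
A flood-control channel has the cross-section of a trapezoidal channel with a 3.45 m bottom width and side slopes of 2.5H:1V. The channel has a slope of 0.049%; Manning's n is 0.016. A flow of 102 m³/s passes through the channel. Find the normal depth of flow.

y_n = 3.68 m

Manning's equation rearranged: A R^(2/3) = nQ / (1·√S) = 0.016 × 102 / (√0.00049) = 73.73.
At y = 4.36 m: A R^(2/3) = 109.8 — too large.
At y = 2.71 m: A R^(2/3) = 36.88 — too small.
At y = 3.68 m: A R^(2/3) = 73.91 — ≈ 73.73.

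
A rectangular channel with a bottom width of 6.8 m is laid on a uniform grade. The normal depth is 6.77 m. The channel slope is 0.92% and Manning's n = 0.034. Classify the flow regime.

Flow area A = b·y = 6.8 × 6.77 = 46.04 m². Wetted perimeter P = b + 2y = 6.8 + 2×6.77 = 20.34 m.
Hydraulic radius R = A/P = 46.04/20.34 = 2.263 m.
V = (1/n) R^(2/3) √S = (1/0.034) × 2.263^(2/3) × √0.0092 = 4.863 m/s. Hydraulic depth D_h = A/T = 46.04/6.8 = 6.77 m.
Froude number Fr = V/√(g·D_h) = 4.863/√(9.81×6.77) = 0.597, which is less than 1, so the flow is subcritical.

subcritical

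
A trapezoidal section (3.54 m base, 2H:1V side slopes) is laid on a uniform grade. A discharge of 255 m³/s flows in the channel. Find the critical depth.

At critical depth, Q² T / (g A³) = 1, i.e. A³/T = Q²/g = 255²/9.81 = 6628.
At y = 5.4 m: A³/T = 18470 — too large.
At y = 3.3 m: A³/T = 2238 — too small.
At y = 4.27 m: A³/T = 6656 — matches.

y_c = 4.27 m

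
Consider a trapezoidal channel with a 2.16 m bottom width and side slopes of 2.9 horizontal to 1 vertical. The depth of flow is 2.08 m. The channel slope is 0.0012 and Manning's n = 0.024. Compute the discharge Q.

With bottom width b = 2.16 m and side slope z = 2.9: A = (b + zy)y = (2.16 + 2.9×2.08)×2.08 = 17.04 m²; P = b + 2y√(1+z²) = 2.16 + 2×2.08×3.068 = 14.92 m.
Hydraulic radius R = A/P = 17.04/14.92 = 1.142 m.
Manning's equation: Q = (1/n) A R^(2/3) S^(1/2) = (1/0.024) × 17.04 × 1.142^(2/3) × 0.0012^(1/2) = 26.9 m³/s.

Q = 26.9 m³/s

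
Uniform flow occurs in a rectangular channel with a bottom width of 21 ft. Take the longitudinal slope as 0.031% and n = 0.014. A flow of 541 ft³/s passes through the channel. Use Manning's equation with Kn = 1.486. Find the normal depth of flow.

y_n = 5.75 ft

Manning's equation rearranged: A R^(2/3) = nQ / (1.486·√S) = 0.014 × 541 / (1.486 × √0.00031) = 289.5.
Try y = 5.08 ft: A R^(2/3) = 242.3 — short.
Try y = 6.25 ft: A R^(2/3) = 326.2 — over.
Try y = 5.75 ft: A R^(2/3) = 289.7 — matches.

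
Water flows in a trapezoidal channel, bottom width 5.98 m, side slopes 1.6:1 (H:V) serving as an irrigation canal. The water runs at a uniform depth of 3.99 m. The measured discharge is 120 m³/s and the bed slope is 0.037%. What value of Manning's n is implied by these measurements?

With bottom width b = 5.98 m and side slope z = 1.6: A = (b + zy)y = (5.98 + 1.6×3.99)×3.99 = 49.33 m²; P = b + 2y√(1+z²) = 5.98 + 2×3.99×1.887 = 21.04 m.
Hydraulic radius R = A/P = 49.33/21.04 = 2.345 m.
Rearranging Manning's equation: n = (1/Q) A R^(2/3) S^(1/2) = (1/120) × 49.33 × 2.345^(2/3) × √0.00037 = 0.014.

n = 0.014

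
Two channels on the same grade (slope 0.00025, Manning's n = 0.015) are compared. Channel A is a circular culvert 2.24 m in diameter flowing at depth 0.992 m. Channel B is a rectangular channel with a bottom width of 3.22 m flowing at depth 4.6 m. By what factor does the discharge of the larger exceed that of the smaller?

Channel A: For a circular section of diameter D = 2.24 m at depth y = 0.992 m, the central angle is θ = 2 arccos(1 − 2y/D) = 2.913 rad. Then A = (D²/8)(θ − sin θ) = 1.684 m² and P = Dθ/2 = 3.262 m. Hydraulic radius R = A/P = 1.684/3.262 = 0.5163 m. Q_A = (1/0.015)·1.684·0.5163^(2/3)·√0.00025 = 1.143 m³/s.
Channel B: Flow area A = b·y = 3.22 × 4.6 = 14.81 m². Wetted perimeter P = b + 2y = 3.22 + 2×4.6 = 12.42 m. Hydraulic radius R = A/P = 14.81/12.42 = 1.193 m. Q_B = (1/0.015)·14.81·1.193^(2/3)·√0.00025 = 17.56 m³/s.
The larger discharge is 17.56 m³/s and the smaller is 1.143 m³/s; the ratio is 15.4.

15.4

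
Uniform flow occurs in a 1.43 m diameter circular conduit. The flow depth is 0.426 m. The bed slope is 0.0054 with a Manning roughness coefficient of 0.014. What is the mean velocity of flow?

V = 2.04 m/s

For a circular section of diameter D = 1.43 m at depth y = 0.426 m, the central angle is θ = 2 arccos(1 − 2y/D) = 2.309 rad. Then A = (D²/8)(θ − sin θ) = 0.4013 m² and P = Dθ/2 = 1.651 m.
Hydraulic radius R = A/P = 0.4013/1.651 = 0.243 m.
From Manning's equation, V = (1/n) R^(2/3) S^(1/2) = (1/0.014) × 0.243^(2/3) × 0.0054^(1/2) = 2.04 m/s.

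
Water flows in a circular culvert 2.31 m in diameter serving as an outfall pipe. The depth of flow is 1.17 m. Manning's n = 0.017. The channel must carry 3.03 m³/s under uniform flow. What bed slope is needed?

For a circular section of diameter D = 2.31 m at depth y = 1.17 m, the central angle is θ = 2 arccos(1 − 2y/D) = 3.168 rad. Then A = (D²/8)(θ − sin θ) = 2.13 m² and P = Dθ/2 = 3.659 m.
Hydraulic radius R = A/P = 2.13/3.659 = 0.5822 m.
From Manning's equation, S = [nQ / (1 A R^(2/3))]² = [0.017 × 3.03 / (1 × 2.13 × 0.5822^(2/3))]² = 0.0012.

S = 0.0012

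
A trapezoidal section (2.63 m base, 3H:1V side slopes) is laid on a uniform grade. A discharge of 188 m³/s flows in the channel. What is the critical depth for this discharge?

y_c = 3.4 m

At critical depth, Q² T / (g A³) = 1, i.e. A³/T = Q²/g = 188²/9.81 = 3603.
Try y = 2.41 m: A³/T = 785.1 — short.
Try y = 3.4 m: A³/T = 3604 — ≈ 3603.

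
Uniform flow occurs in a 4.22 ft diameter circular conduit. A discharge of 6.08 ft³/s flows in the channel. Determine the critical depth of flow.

At critical depth, Q² T / (g A³) = 1, i.e. A³/T = Q²/g = 6.08²/32.2 = 1.148.
Trying y = 0.795 ft: A³/T = 1.85 — too large.
Trying y = 0.561 ft: A³/T = 0.4694 — too small.
Trying y = 0.704 ft: A³/T = 1.148 — matches.

y_c = 0.704 ft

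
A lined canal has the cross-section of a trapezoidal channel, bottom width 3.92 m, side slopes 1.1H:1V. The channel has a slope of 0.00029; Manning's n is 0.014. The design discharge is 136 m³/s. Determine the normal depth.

Manning's equation rearranged: A R^(2/3) = nQ / (1·√S) = 0.014 × 136 / (√0.00029) = 111.8.
At y = 3.92 m: A R^(2/3) = 52.44 — low.
At y = 6.72 m: A R^(2/3) = 164.4 — high.
At y = 5.63 m: A R^(2/3) = 111.9 — close enough.

y_n = 5.63 m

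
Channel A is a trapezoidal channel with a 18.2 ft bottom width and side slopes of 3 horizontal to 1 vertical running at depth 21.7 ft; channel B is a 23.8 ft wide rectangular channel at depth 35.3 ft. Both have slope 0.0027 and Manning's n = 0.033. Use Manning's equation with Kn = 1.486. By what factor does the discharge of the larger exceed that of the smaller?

Channel A: With bottom width b = 18.2 ft and side slope z = 3: A = (b + zy)y = (18.2 + 3×21.7)×21.7 = 1808 ft²; P = b + 2y√(1+z²) = 18.2 + 2×21.7×3.162 = 155.4 ft. Hydraulic radius R = A/P = 1808/155.4 = 11.63 ft. Q_A = (1.486/0.033)·1808·11.63^(2/3)·√0.0027 = 21710 ft³/s.
Channel B: Flow area A = b·y = 23.8 × 35.3 = 840.1 ft². Wetted perimeter P = b + 2y = 23.8 + 2×35.3 = 94.4 ft. Hydraulic radius R = A/P = 840.1/94.4 = 8.9 ft. Q_B = (1.486/0.033)·840.1·8.9^(2/3)·√0.0027 = 8442 ft³/s.
The larger discharge is 21710 ft³/s and the smaller is 8442 ft³/s; the ratio is 2.57.

2.57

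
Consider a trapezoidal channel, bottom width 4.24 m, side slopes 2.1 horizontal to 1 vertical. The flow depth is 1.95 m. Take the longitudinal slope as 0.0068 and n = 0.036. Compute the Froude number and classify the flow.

With bottom width b = 4.24 m and side slope z = 2.1: A = (b + zy)y = (4.24 + 2.1×1.95)×1.95 = 16.25 m²; P = b + 2y√(1+z²) = 4.24 + 2×1.95×2.326 = 13.31 m.
Hydraulic radius R = A/P = 16.25/13.31 = 1.221 m.
V = (1/n) R^(2/3) √S = (1/0.036) × 1.221^(2/3) × √0.0068 = 2.617 m/s. Hydraulic depth D_h = A/T = 16.25/12.43 = 1.308 m.
Froude number Fr = V/√(g·D_h) = 2.617/√(9.81×1.308) = 0.731, which is less than 1, so the flow is subcritical.

subcritical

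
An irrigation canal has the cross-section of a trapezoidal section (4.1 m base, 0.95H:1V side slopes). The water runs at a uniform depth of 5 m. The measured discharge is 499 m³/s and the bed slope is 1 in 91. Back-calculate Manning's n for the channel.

With bottom width b = 4.1 m and side slope z = 0.95: A = (b + zy)y = (4.1 + 0.95×5)×5 = 44.25 m²; P = b + 2y√(1+z²) = 4.1 + 2×5×1.379 = 17.89 m.
Hydraulic radius R = A/P = 44.25/17.89 = 2.473 m.
Rearranging Manning's equation: n = (1/Q) A R^(2/3) S^(1/2) = (1/499) × 44.25 × 2.473^(2/3) × √0.01099 = 0.017.

n = 0.017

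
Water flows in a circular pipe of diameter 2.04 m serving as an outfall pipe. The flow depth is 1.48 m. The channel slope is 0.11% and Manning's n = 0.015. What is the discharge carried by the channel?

For a circular section of diameter D = 2.04 m at depth y = 1.48 m, the central angle is θ = 2 arccos(1 − 2y/D) = 4.077 rad. Then A = (D²/8)(θ − sin θ) = 2.54 m² and P = Dθ/2 = 4.159 m.
Hydraulic radius R = A/P = 2.54/4.159 = 0.6107 m.
Manning's equation: Q = (1/n) A R^(2/3) S^(1/2) = (1/0.015) × 2.54 × 0.6107^(2/3) × 0.0011^(1/2) = 4.04 m³/s.

Q = 4.04 m³/s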